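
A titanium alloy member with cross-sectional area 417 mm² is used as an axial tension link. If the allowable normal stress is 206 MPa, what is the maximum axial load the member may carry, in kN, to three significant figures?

85.9 kN

P_max = σ_allow · A = 206 · 417 = 85900 N = 85.9 kN.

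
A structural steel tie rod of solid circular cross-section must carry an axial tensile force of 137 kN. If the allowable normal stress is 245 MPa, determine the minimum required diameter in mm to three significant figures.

Required area A ≥ P/σ_allow = 137000/245 = 559.2 mm².
For a solid circular section, d ≥ √(4A/π) = 26.68 mm.

26.7 mm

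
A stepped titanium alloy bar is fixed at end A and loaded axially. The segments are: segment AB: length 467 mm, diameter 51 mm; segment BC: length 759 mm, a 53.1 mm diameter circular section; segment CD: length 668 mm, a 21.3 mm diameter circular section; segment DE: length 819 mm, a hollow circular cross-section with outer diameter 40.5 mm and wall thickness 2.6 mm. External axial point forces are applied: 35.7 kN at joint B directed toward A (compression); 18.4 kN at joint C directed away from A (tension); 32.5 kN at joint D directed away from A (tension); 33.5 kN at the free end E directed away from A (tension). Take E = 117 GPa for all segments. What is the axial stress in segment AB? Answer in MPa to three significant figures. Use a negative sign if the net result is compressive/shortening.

23.8 MPa

Internal axial forces (sectioning from the free end, tension +): N_DE = 33.5 kN, N_CD = 66 kN, N_BC = 84.4 kN, N_AB = 48.7 kN.
A_AB = 2043 mm².
σ_AB = N_AB/A_AB = 48700/2043 = 23.84 MPa.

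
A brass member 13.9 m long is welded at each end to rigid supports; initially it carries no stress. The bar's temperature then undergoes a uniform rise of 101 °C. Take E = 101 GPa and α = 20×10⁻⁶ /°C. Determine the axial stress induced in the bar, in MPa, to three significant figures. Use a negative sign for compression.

-204 MPa

Free thermal expansion αLΔT = 20e-6 · 13900 · 101 = 28.08 mm.
The walls impose strain ε = −(28.08)/13900 = -2.0200e-03; σ = Eε = 101000 · -2.0200e-03 = -204 MPa.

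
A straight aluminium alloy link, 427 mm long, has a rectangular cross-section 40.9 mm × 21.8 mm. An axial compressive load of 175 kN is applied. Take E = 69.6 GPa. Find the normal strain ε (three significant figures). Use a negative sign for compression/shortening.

-0.00282

A = 891.6 mm².
σ = N/A = -196.3 MPa; ε = σ/E = -196.3/69600 = -2.820e-03.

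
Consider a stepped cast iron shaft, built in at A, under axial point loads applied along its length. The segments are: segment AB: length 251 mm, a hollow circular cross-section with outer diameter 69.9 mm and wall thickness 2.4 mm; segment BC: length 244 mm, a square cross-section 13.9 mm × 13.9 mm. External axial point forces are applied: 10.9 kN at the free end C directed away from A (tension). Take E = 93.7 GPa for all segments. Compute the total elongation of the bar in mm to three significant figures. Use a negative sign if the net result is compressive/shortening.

0.204 mm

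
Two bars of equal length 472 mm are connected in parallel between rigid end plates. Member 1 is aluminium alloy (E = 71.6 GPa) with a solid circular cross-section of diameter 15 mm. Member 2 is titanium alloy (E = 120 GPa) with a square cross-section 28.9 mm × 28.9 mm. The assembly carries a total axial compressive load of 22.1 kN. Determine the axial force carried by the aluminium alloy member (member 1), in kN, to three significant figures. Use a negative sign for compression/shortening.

A_1 = 176.7 mm².
A_2 = 835.2 mm².
Equal strain + equilibrium ⇒ each member carries load in proportion to AE: A₁E₁ = 12650000 N, A₂E₂ = 100200000 N, ΣAE = 112900000 N.
F₁ = P·A₁E₁/ΣAE = -22100·12650000/112900000 = -2477 N.

-2.48 kN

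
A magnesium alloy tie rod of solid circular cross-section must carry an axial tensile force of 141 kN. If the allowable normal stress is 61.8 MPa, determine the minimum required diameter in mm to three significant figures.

Required area A ≥ P/σ_allow = 141000/61.8 = 2282 mm².
For a solid circular section, d ≥ √(4A/π) = 53.9 mm.

53.9 mm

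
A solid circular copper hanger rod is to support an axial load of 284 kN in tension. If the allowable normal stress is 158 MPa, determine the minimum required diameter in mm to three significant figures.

Required area A ≥ P/σ_allow = 284000/158 = 1797 mm².
For a solid circular section, d ≥ √(4A/π) = 47.84 mm.

47.8 mm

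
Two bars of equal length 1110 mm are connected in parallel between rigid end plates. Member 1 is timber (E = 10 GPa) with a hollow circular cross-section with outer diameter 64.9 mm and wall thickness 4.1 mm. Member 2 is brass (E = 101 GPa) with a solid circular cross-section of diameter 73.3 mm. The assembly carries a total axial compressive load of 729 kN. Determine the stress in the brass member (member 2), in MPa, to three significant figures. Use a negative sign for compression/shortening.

-170 MPa

A_1 = 783.1 mm².
A_2 = 4220 mm².
Equal strain + equilibrium ⇒ each member carries load in proportion to AE: A₁E₁ = 7831000 N, A₂E₂ = 426200000 N, ΣAE = 434000000 N.
σ₂ = P·E₂/ΣAE = -729000·101000/434000000 = -169.6 MPa.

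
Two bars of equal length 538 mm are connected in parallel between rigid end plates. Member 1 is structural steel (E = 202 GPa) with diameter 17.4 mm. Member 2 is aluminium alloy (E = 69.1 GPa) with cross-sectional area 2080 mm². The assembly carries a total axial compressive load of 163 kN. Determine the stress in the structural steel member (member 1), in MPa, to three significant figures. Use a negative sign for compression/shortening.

A_1 = 237.8 mm².
Equal strain + equilibrium ⇒ each member carries load in proportion to AE: A₁E₁ = 48030000 N, A₂E₂ = 143700000 N, ΣAE = 191800000 N.
σ₁ = P·E₁/ΣAE = -163000·202000/191800000 = -171.7 MPa.

-172 MPa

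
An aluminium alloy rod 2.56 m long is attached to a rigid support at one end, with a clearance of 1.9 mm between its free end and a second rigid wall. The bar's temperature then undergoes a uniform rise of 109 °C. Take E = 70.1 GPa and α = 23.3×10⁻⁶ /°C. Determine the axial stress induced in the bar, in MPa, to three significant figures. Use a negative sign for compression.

-126 MPa

Free thermal expansion αLΔT = 23.3e-6 · 2560 · 109 = 6.502 mm.
The walls engage after the gap closes; constrained expansion = 6.502 − 1.9 = 4.602 mm.
The walls impose strain ε = −(4.602)/2560 = -1.7975e-03; σ = Eε = 70100 · -1.7975e-03 = -126 MPa.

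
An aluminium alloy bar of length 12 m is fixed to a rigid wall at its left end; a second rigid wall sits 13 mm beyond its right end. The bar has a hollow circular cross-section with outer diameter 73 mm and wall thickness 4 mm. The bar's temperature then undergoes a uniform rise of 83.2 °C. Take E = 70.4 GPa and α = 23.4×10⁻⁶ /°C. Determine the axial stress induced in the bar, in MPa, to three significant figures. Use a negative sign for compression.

Free thermal expansion αLΔT = 23.4e-6 · 12000 · 83.2 = 23.36 mm.
The walls engage after the gap closes; constrained expansion = 23.36 − 13 = 10.36 mm.
The walls impose strain ε = −(10.36)/12000 = -8.6355e-04; σ = Eε = 70400 · -8.6355e-04 = -60.79 MPa.

-60.8 MPa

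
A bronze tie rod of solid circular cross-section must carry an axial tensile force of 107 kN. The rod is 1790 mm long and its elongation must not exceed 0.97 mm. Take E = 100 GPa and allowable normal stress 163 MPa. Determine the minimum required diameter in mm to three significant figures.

Required area A ≥ P/σ_allow = 107000/163 = 656.4 mm².
For a solid circular section, d ≥ √(4A/π) = 28.91 mm.
Elongation limit: A ≥ PL/(Eδ_allow) = 107000·1790/(100000·0.97) = 1975 mm² ⇒ d ≥ 50.14 mm.
The elongation limit governs.

50.1 mm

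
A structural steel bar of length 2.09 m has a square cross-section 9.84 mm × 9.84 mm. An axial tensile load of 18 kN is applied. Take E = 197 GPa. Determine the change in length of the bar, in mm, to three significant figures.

A = 96.83 mm².
δ_mech = NL/(AE) = 18000·2090/(96.83·197000) = 1.972 mm.

1.97 mm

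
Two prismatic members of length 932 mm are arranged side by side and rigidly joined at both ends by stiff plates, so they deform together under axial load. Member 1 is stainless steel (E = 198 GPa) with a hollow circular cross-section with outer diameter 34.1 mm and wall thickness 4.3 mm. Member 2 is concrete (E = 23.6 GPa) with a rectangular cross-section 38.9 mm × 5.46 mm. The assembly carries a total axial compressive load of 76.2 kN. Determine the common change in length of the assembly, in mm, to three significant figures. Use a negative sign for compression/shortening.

-0.838 mm

A_1 = 402.6 mm².
A_2 = 212.4 mm².
Equal strain + equilibrium ⇒ each member carries load in proportion to AE: A₁E₁ = 79710000 N, A₂E₂ = 5012000 N, ΣAE = 84720000 N.
δ = PL/ΣAE = -76200·932/84720000 = -0.8383 mm.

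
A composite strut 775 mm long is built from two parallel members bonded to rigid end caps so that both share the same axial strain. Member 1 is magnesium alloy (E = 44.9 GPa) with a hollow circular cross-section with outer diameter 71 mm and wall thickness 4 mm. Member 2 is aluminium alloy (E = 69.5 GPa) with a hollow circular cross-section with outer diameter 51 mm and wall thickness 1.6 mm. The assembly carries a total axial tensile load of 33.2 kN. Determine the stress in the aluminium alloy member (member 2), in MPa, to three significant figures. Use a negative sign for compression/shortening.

41.9 MPa

A_1 = 841.9 mm².
A_2 = 248.3 mm².
Equal strain + equilibrium ⇒ each member carries load in proportion to AE: A₁E₁ = 37800000 N, A₂E₂ = 17260000 N, ΣAE = 55060000 N.
σ₂ = P·E₂/ΣAE = 33200·69500/55060000 = 41.91 MPa.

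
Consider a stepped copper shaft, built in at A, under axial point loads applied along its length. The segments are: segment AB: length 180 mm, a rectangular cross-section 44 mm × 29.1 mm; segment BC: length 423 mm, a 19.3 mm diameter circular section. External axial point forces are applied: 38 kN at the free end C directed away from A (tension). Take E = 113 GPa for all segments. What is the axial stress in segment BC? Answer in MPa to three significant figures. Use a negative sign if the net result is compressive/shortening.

130 MPa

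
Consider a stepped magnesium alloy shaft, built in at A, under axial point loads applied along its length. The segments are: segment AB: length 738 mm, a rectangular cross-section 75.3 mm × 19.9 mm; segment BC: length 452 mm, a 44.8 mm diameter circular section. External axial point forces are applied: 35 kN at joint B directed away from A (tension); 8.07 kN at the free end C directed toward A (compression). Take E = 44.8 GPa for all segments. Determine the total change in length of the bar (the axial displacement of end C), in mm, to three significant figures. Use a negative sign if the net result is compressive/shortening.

0.244 mm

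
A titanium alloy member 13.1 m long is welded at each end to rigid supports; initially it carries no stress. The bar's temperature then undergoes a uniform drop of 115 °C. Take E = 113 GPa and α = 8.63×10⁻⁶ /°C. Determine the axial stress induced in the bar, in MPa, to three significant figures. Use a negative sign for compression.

112 MPa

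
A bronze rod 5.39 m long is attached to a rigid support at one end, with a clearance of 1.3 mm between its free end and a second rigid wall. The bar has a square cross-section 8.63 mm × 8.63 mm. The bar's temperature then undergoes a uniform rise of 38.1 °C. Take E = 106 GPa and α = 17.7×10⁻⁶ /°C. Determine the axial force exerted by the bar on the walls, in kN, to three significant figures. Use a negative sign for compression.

Free thermal expansion αLΔT = 17.7e-6 · 5390 · 38.1 = 3.635 mm.
The walls engage after the gap closes; constrained expansion = 3.635 − 1.3 = 2.335 mm.
The walls impose strain ε = −(2.335)/5390 = -4.3318e-04; σ = Eε = 106000 · -4.3318e-04 = -45.92 MPa.
Wall reaction R = σ·A = -45.92·74.48 = -3420 N = -3.42 kN.

-3.42 kN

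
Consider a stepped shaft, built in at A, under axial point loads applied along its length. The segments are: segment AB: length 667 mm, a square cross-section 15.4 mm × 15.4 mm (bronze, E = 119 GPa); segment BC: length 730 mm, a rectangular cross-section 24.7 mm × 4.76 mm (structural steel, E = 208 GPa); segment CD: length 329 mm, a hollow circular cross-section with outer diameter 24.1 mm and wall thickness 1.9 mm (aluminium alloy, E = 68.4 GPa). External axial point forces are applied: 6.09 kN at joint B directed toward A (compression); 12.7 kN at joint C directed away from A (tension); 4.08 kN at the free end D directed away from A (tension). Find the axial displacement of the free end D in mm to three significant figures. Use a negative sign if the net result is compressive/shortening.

0.902 mm

Internal axial forces (sectioning from the free end, tension +): N_CD = 4.08 kN, N_BC = 16.78 kN, N_AB = 10.69 kN.
A_AB = 237.2 mm².
A_BC = 117.6 mm².
A_CD = 132.5 mm².
δ_AB = 10690·667/(237.2·119000) = 0.2526 mm
δ_BC = 16780·730/(117.6·208000) = 0.5009 mm
δ_CD = 4080·329/(132.5·68400) = 0.1481 mm
δ = Σδ_i = 0.9016 mm.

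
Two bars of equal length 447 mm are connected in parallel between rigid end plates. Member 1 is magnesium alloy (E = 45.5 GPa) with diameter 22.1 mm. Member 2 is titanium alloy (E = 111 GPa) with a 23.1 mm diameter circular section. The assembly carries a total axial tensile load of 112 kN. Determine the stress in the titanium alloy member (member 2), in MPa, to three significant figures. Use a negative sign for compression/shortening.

194 MPa

A_1 = 383.6 mm².
A_2 = 419.1 mm².
Equal strain + equilibrium ⇒ each member carries load in proportion to AE: A₁E₁ = 17450000 N, A₂E₂ = 46520000 N, ΣAE = 63970000 N.
σ₂ = P·E₂/ΣAE = 112000·111000/63970000 = 194.3 MPa.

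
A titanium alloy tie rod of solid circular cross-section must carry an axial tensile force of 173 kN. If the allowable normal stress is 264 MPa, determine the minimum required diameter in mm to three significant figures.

28.9 mm

Required area A ≥ P/σ_allow = 173000/264 = 655.3 mm².
For a solid circular section, d ≥ √(4A/π) = 28.89 mm.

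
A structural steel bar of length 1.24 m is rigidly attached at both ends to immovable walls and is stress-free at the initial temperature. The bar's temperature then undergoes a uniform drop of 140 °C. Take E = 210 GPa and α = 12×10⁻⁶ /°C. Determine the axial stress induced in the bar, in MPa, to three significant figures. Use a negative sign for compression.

Free thermal expansion αLΔT = 12e-6 · 1240 · -140 = -2.083 mm.
The walls impose strain ε = −(-2.083)/1240 = 1.6800e-03; σ = Eε = 210000 · 1.6800e-03 = 352.8 MPa.

353 MPa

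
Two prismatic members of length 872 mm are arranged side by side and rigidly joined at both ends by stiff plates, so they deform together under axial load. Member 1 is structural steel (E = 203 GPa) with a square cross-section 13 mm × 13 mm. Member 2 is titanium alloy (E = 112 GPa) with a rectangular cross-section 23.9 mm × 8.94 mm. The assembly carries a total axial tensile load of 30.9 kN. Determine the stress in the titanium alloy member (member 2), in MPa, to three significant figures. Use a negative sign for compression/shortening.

A_1 = 169 mm².
A_2 = 213.7 mm².
Equal strain + equilibrium ⇒ each member carries load in proportion to AE: A₁E₁ = 34310000 N, A₂E₂ = 23930000 N, ΣAE = 58240000 N.
σ₂ = P·E₂/ΣAE = 30900·112000/58240000 = 59.43 MPa.

59.4 MPa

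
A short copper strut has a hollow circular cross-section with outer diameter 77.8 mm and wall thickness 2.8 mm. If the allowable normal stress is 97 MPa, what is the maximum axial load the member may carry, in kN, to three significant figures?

A = 659.7 mm².
P_max = σ_allow · A = 97 · 659.7 = 63990 N = 63.99 kN.

64.0 kN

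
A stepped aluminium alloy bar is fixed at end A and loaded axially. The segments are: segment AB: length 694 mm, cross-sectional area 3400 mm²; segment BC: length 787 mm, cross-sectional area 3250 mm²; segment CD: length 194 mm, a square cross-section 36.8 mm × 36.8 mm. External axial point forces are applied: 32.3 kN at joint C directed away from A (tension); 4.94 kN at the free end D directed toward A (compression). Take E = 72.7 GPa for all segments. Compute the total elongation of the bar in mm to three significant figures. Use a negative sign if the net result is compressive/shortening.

0.158 mm

Internal axial forces (sectioning from the free end, tension +): N_CD = -4.94 kN, N_BC = 27.36 kN, N_AB = 27.36 kN.
A_CD = 1354 mm².
δ_AB = 27360·694/(3400·72700) = 0.07682 mm
δ_BC = 27360·787/(3250·72700) = 0.09113 mm
δ_CD = -4940·194/(1354·72700) = -0.009734 mm
δ = Σδ_i = 0.1582 mm.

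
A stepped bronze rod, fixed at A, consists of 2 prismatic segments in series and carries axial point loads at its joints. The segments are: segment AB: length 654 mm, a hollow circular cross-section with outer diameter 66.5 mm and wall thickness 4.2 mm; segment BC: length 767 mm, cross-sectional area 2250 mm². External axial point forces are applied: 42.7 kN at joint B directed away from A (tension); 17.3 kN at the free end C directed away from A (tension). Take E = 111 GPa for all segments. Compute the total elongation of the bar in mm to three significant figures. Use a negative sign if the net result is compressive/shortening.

Internal axial forces (sectioning from the free end, tension +): N_BC = 17.3 kN, N_AB = 60 kN.
A_AB = 822 mm².
δ_AB = 60000·654/(822·111000) = 0.43 mm
δ_BC = 17300·767/(2250·111000) = 0.05313 mm
δ = Σδ_i = 0.4832 mm.

0.483 mm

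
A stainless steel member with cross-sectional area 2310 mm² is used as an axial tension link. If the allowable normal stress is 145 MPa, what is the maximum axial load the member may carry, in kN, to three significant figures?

335 kN

P_max = σ_allow · A = 145 · 2310 = 335000 N = 334.9 kN.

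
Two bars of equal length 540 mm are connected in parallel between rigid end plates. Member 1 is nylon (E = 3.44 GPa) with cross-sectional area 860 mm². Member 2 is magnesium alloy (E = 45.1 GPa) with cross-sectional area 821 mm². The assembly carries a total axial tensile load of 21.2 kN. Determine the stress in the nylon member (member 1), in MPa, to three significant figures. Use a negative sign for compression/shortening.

Equal strain + equilibrium ⇒ each member carries load in proportion to AE: A₁E₁ = 2958000 N, A₂E₂ = 37030000 N, ΣAE = 39990000 N.
σ₁ = P·E₁/ΣAE = 21200·3440/39990000 = 1.824 MPa.

1.82 MPa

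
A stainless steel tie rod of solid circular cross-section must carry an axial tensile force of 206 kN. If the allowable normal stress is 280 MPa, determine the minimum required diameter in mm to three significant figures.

30.6 mm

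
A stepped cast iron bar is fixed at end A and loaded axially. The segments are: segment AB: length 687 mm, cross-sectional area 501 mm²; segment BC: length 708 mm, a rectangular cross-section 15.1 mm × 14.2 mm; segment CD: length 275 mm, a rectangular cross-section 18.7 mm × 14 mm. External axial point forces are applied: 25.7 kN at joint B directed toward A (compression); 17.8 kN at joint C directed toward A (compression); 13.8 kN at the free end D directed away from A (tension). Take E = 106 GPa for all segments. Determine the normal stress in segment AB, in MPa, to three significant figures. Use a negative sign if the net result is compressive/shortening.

Internal axial forces (sectioning from the free end, tension +): N_CD = 13.8 kN, N_BC = -4 kN, N_AB = -29.7 kN.
σ_AB = N_AB/A_AB = -29700/501 = -59.28 MPa.

-59.3 MPa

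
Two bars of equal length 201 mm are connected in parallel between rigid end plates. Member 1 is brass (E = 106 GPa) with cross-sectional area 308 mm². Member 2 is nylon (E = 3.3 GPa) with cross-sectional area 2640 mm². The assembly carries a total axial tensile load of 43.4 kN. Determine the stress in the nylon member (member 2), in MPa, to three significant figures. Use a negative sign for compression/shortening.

Equal strain + equilibrium ⇒ each member carries load in proportion to AE: A₁E₁ = 32650000 N, A₂E₂ = 8712000 N, ΣAE = 41360000 N.
σ₂ = P·E₂/ΣAE = 43400·3300/41360000 = 3.463 MPa.

3.46 MPa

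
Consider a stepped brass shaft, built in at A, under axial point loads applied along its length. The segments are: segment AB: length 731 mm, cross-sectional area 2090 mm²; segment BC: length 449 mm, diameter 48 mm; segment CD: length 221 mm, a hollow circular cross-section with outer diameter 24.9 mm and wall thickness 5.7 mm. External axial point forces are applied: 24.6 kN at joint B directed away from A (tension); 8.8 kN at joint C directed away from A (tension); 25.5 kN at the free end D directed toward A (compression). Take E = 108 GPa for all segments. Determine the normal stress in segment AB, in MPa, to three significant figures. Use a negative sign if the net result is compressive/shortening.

3.78 MPa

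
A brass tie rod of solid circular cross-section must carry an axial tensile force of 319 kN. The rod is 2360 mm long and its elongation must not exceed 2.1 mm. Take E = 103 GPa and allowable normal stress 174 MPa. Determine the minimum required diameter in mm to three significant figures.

66.6 mm

Required area A ≥ P/σ_allow = 319000/174 = 1833 mm².
For a solid circular section, d ≥ √(4A/π) = 48.31 mm.
Elongation limit: A ≥ PL/(Eδ_allow) = 319000·2360/(103000·2.1) = 3481 mm² ⇒ d ≥ 66.57 mm.
The elongation limit governs.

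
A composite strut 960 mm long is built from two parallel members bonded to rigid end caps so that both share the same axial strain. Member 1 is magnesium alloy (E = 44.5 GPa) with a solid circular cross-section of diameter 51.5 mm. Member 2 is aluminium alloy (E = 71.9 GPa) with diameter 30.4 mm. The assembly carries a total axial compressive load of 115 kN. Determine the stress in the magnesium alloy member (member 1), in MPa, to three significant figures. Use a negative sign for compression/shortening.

A_1 = 2083 mm².
A_2 = 725.8 mm².
Equal strain + equilibrium ⇒ each member carries load in proportion to AE: A₁E₁ = 92700000 N, A₂E₂ = 52190000 N, ΣAE = 144900000 N.
σ₁ = P·E₁/ΣAE = -115000·44500/144900000 = -35.32 MPa.

-35.3 MPa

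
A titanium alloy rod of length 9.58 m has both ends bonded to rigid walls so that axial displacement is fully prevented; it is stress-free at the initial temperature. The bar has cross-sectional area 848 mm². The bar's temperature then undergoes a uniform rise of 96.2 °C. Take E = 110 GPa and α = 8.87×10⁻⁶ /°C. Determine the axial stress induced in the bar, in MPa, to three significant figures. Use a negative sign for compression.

-93.9 MPa

Free thermal expansion αLΔT = 8.87e-6 · 9580 · 96.2 = 8.175 mm.
The walls impose strain ε = −(8.175)/9580 = -8.5329e-04; σ = Eε = 110000 · -8.5329e-04 = -93.86 MPa.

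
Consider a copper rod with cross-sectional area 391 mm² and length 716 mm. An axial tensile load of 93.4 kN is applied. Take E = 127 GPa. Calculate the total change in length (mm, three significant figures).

δ_mech = NL/(AE) = 93400·716/(391·127000) = 1.347 mm.

1.35 mm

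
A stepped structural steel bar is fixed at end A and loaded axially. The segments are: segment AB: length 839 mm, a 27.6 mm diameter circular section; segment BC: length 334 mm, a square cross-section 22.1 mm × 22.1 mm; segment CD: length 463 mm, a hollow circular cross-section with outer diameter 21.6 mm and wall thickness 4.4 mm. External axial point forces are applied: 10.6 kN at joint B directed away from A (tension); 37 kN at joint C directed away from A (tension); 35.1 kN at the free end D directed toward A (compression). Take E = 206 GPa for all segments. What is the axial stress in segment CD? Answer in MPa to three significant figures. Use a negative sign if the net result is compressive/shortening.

-148 MPa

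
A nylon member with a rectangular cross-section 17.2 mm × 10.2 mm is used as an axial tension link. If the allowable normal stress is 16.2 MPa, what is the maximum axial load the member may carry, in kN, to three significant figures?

A = 175.4 mm².
P_max = σ_allow · A = 16.2 · 175.4 = 2842 N = 2.842 kN.

2.84 kN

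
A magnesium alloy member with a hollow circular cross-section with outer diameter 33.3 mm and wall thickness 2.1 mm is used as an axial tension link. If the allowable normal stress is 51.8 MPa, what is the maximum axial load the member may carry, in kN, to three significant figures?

10.7 kN

A = 205.8 mm².
P_max = σ_allow · A = 51.8 · 205.8 = 10660 N = 10.66 kN.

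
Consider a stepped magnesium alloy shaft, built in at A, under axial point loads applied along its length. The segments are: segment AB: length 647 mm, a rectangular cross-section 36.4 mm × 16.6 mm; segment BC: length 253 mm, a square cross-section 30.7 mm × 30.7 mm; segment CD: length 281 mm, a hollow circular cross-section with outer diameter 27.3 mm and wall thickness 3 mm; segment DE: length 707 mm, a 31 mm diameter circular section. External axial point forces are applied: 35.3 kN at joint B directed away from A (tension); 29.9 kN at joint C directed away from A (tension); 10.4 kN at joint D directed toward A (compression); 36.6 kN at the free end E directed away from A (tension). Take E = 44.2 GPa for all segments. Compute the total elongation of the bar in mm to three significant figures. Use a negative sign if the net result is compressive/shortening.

4.06 mm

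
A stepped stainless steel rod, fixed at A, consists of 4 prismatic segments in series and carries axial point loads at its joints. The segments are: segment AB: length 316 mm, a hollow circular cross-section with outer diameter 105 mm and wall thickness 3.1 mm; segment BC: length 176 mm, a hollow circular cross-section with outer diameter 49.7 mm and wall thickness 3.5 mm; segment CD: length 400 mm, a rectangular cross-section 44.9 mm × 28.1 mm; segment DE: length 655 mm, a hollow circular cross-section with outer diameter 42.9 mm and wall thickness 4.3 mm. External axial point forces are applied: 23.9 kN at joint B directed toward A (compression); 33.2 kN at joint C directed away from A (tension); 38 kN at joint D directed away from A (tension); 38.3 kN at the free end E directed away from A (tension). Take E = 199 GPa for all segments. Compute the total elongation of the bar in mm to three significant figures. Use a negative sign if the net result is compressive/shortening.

0.691 mm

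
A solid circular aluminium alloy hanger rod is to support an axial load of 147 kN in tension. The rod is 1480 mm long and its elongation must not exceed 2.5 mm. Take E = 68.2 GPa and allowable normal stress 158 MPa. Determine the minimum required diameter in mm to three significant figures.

Required area A ≥ P/σ_allow = 147000/158 = 930.4 mm².
For a solid circular section, d ≥ √(4A/π) = 34.42 mm.
Elongation limit: A ≥ PL/(Eδ_allow) = 147000·1480/(68200·2.5) = 1276 mm² ⇒ d ≥ 40.31 mm.
The elongation limit governs.

40.3 mm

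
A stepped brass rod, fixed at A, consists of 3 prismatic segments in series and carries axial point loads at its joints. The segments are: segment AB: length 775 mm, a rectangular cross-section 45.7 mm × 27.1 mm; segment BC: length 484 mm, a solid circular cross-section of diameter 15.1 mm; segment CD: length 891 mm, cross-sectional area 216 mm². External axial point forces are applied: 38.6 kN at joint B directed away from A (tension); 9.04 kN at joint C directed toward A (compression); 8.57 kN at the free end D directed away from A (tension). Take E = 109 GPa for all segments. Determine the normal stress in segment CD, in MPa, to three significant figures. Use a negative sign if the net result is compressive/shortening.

Internal axial forces (sectioning from the free end, tension +): N_CD = 8.57 kN, N_BC = -0.47 kN, N_AB = 38.13 kN.
σ_CD = N_CD/A_CD = 8570/216 = 39.68 MPa.

39.7 MPa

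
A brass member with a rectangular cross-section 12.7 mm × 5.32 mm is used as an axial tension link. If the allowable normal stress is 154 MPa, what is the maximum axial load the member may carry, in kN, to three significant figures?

A = 67.56 mm².
P_max = σ_allow · A = 154 · 67.56 = 10400 N = 10.4 kN.

10.4 kN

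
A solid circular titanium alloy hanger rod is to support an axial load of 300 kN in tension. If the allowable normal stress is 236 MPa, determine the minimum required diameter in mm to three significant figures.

40.2 mm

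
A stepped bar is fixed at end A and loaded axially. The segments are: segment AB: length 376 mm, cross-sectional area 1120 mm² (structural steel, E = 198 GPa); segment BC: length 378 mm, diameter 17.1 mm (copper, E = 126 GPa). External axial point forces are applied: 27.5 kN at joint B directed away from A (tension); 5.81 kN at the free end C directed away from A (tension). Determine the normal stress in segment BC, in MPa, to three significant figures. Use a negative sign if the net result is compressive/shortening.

25.3 MPa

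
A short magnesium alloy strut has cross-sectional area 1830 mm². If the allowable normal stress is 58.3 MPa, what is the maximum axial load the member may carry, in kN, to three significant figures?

107 kN

P_max = σ_allow · A = 58.3 · 1830 = 106700 N = 106.7 kN.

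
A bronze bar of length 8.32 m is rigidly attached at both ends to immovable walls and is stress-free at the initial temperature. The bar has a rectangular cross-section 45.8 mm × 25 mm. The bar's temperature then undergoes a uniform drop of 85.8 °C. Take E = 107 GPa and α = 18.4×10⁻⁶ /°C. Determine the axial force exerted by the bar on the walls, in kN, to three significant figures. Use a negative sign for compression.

Free thermal expansion αLΔT = 18.4e-6 · 8320 · -85.8 = -13.13 mm.
The walls impose strain ε = −(-13.13)/8320 = 1.5787e-03; σ = Eε = 107000 · 1.5787e-03 = 168.9 MPa.
Wall reaction R = σ·A = 168.9·1145 = 193400 N = 193.4 kN.

193 kN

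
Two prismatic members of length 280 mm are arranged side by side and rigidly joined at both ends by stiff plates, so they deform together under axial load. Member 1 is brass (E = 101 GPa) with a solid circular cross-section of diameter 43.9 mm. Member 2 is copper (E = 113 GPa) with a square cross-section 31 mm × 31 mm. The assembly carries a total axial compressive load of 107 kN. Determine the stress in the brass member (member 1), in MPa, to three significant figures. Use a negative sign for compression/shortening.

A_1 = 1514 mm².
A_2 = 961 mm².
Equal strain + equilibrium ⇒ each member carries load in proportion to AE: A₁E₁ = 152900000 N, A₂E₂ = 108600000 N, ΣAE = 261500000 N.
σ₁ = P·E₁/ΣAE = -107000·101000/261500000 = -41.33 MPa.

-41.3 MPa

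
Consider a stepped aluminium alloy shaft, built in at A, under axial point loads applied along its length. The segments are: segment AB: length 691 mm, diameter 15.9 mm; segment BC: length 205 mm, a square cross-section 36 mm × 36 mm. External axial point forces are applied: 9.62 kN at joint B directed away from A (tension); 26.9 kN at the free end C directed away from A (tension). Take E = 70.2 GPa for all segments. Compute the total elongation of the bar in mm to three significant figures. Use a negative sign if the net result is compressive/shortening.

1.87 mm

Internal axial forces (sectioning from the free end, tension +): N_BC = 26.9 kN, N_AB = 36.52 kN.
A_AB = 198.6 mm².
A_BC = 1296 mm².
δ_AB = 36520·691/(198.6·70200) = 1.81 mm
δ_BC = 26900·205/(1296·70200) = 0.06061 mm
δ = Σδ_i = 1.871 mm.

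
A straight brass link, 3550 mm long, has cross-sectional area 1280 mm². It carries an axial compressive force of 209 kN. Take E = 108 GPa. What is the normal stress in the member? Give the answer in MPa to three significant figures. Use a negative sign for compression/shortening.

σ = N/A = -209000/1280 = -163.3 MPa.

-163 MPa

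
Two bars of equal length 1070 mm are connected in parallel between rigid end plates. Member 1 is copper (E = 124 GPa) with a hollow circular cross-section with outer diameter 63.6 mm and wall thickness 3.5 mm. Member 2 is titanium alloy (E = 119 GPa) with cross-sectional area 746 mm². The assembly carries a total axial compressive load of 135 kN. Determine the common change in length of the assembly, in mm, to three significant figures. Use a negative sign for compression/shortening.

-0.846 mm

A_1 = 660.8 mm².
Equal strain + equilibrium ⇒ each member carries load in proportion to AE: A₁E₁ = 81940000 N, A₂E₂ = 88770000 N, ΣAE = 170700000 N.
δ = PL/ΣAE = -135000·1070/170700000 = -0.8461 mm.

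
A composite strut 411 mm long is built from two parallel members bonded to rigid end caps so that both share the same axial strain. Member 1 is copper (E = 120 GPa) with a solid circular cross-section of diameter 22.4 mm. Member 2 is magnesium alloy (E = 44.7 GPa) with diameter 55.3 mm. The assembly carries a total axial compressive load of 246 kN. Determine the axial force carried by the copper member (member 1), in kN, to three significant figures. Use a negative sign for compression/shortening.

A_1 = 394.1 mm².
A_2 = 2402 mm².
Equal strain + equilibrium ⇒ each member carries load in proportion to AE: A₁E₁ = 47290000 N, A₂E₂ = 107400000 N, ΣAE = 154700000 N.
F₁ = P·A₁E₁/ΣAE = -246000·47290000/154700000 = -75220 N.

-75.2 kN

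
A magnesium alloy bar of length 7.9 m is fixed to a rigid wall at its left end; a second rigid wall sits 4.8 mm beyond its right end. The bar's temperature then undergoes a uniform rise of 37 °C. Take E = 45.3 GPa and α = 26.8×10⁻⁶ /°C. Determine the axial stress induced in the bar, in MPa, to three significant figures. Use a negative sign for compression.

-17.4 MPa

Free thermal expansion αLΔT = 26.8e-6 · 7900 · 37 = 7.834 mm.
The walls engage after the gap closes; constrained expansion = 7.834 − 4.8 = 3.034 mm.
The walls impose strain ε = −(3.034)/7900 = -3.8401e-04; σ = Eε = 45300 · -3.8401e-04 = -17.4 MPa.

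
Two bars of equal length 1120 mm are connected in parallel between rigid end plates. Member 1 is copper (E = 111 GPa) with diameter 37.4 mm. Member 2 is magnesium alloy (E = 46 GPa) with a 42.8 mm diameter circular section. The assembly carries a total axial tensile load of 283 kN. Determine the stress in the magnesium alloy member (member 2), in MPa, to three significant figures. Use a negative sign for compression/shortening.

A_1 = 1099 mm².
A_2 = 1439 mm².
Equal strain + equilibrium ⇒ each member carries load in proportion to AE: A₁E₁ = 121900000 N, A₂E₂ = 66180000 N, ΣAE = 188100000 N.
σ₂ = P·E₂/ΣAE = 283000·46000/188100000 = 69.2 MPa.

69.2 MPa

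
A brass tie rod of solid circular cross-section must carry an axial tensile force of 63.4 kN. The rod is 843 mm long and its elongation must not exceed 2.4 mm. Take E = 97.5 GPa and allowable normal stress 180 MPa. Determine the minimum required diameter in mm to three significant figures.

21.2 mm

Required area A ≥ P/σ_allow = 63400/180 = 352.2 mm².
For a solid circular section, d ≥ √(4A/π) = 21.18 mm.
Elongation limit: A ≥ PL/(Eδ_allow) = 63400·843/(97500·2.4) = 228.4 mm² ⇒ d ≥ 17.05 mm.
The stress limit governs.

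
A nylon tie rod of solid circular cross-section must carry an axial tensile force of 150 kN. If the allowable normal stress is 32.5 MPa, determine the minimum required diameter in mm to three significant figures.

76.7 mm

Required area A ≥ P/σ_allow = 150000/32.5 = 4615 mm².
For a solid circular section, d ≥ √(4A/π) = 76.66 mm.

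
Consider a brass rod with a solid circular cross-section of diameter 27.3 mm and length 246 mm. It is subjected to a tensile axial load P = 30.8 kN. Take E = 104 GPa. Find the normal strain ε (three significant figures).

A = 585.3 mm².
σ = N/A = 52.62 MPa; ε = σ/E = 52.62/104000 = 5.059e-04.

5.06e-04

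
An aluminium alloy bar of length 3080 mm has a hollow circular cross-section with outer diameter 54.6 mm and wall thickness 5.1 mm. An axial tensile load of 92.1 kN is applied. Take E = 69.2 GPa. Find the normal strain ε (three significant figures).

0.00168

A = 793.1 mm².
σ = N/A = 116.1 MPa; ε = σ/E = 116.1/69200 = 1.678e-03.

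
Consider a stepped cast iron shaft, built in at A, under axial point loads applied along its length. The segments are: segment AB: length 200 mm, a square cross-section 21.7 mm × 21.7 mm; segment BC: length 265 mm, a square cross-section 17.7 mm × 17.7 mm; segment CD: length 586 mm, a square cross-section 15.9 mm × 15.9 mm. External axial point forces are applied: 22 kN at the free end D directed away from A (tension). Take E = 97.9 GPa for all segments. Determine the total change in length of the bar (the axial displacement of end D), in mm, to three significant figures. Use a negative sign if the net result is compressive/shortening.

Internal axial forces (sectioning from the free end, tension +): N_CD = 22 kN, N_BC = 22 kN, N_AB = 22 kN.
A_AB = 470.9 mm².
A_BC = 313.3 mm².
A_CD = 252.8 mm².
δ_AB = 22000·200/(470.9·97900) = 0.09544 mm
δ_BC = 22000·265/(313.3·97900) = 0.1901 mm
δ_CD = 22000·586/(252.8·97900) = 0.5209 mm
δ = Σδ_i = 0.8064 mm.

0.806 mm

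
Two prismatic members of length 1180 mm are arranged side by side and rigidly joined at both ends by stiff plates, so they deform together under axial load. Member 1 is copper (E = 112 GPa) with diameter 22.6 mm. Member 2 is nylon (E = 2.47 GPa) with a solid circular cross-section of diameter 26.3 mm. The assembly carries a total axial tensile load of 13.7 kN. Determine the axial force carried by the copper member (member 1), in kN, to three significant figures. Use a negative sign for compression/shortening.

A_1 = 401.1 mm².
A_2 = 543.3 mm².
Equal strain + equilibrium ⇒ each member carries load in proportion to AE: A₁E₁ = 44930000 N, A₂E₂ = 1342000 N, ΣAE = 46270000 N.
F₁ = P·A₁E₁/ΣAE = 13700·44930000/46270000 = 13300 N.

13.3 kN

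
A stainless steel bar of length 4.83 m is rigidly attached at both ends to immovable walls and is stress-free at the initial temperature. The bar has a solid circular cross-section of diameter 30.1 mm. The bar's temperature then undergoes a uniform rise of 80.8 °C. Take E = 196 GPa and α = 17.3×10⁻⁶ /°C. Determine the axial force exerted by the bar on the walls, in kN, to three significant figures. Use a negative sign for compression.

-195 kN

Free thermal expansion αLΔT = 17.3e-6 · 4830 · 80.8 = 6.752 mm.
The walls impose strain ε = −(6.752)/4830 = -1.3978e-03; σ = Eε = 196000 · -1.3978e-03 = -274 MPa.
Wall reaction R = σ·A = -274·711.6 = -195000 N = -195 kN.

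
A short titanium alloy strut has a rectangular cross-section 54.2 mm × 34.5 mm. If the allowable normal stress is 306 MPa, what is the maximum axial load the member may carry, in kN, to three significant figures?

572 kN

A = 1870 mm².
P_max = σ_allow · A = 306 · 1870 = 572200 N = 572.2 kN.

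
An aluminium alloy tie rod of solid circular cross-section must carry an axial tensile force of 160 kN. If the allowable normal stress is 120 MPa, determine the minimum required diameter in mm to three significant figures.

Required area A ≥ P/σ_allow = 160000/120 = 1333 mm².
For a solid circular section, d ≥ √(4A/π) = 41.2 mm.

41.2 mm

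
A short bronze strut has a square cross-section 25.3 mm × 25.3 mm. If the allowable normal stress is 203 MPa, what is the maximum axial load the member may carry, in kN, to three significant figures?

130 kN

A = 640.1 mm².
P_max = σ_allow · A = 203 · 640.1 = 129900 N = 129.9 kN.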